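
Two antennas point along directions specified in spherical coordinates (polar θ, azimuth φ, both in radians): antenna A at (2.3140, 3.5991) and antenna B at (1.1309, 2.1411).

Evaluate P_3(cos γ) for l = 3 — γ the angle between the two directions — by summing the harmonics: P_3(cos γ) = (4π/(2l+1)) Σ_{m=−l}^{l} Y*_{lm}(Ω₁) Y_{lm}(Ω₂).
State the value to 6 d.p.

0.295529

Expand P_3 via completeness: Σ_{m} conj(Y_{3,m}) at Ω₁ times Y_{3,m} at Ω₂ —
  [-3]  conj(Y_{3,-3})(Ω₁) = (-0.032806, -0.163286) ; Y_{3,-3}(Ω₂) = (0.306016, -0.043160) ; Δ = (-0.017087, -0.048552)
  [-2]  conj(Y_{3,-2})(Ω₁) = (-0.228611, -0.297141) ; Y_{3,-2}(Ω₂) = (-0.148586, 0.323823) ; Δ = (0.130190, -0.029878)
  [-1]  conj(Y_{3,-1})(Ω₁) = (-0.275243, -0.135516) ; Y_{3,-1}(Ω₂) = (0.014726, 0.022959) ; Δ = (-0.000942, -0.008315)
  [+0]  conj(Y_{3,0})(Ω₁) = (0.179464, -0.000000) ; Y_{3,0}(Ω₂) = (-0.332654, 0.000000) ; Δ = (-0.059700, 0.000000)
  [+1]  conj(Y_{3,1})(Ω₁) = (0.275243, -0.135516) ; Y_{3,1}(Ω₂) = (-0.014726, 0.022959) ; Δ = (-0.000942, 0.008315)
  [+2]  conj(Y_{3,2})(Ω₁) = (-0.228611, 0.297141) ; Y_{3,2}(Ω₂) = (-0.148586, -0.323823) ; Δ = (0.130190, 0.029878)
  [+3]  conj(Y_{3,3})(Ω₁) = (0.032806, -0.163286) ; Y_{3,3}(Ω₂) = (-0.306016, -0.043160) ; Δ = (-0.017087, 0.048552)
Σ over m = (0.164622, 0.000000); ×(4π/7) → (0.295529, 0.000000). Real part: 0.295529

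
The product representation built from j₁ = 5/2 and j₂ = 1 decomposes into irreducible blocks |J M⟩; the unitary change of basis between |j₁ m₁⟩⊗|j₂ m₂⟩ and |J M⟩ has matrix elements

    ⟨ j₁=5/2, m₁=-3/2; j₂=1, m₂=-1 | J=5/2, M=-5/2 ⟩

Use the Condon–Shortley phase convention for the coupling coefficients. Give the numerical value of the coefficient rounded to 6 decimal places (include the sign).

√[6·1!4!1!/7! · 1!4!0!2!0!5!] = √(1152/7)
  +(−1)^0/∏(0,1,4,0,0,1)! = 1/24  (running 1/24)
⟨..|..⟩ = √(1152/7)·(1/24) = +0.534522

+0.534522  (= +√(2/7))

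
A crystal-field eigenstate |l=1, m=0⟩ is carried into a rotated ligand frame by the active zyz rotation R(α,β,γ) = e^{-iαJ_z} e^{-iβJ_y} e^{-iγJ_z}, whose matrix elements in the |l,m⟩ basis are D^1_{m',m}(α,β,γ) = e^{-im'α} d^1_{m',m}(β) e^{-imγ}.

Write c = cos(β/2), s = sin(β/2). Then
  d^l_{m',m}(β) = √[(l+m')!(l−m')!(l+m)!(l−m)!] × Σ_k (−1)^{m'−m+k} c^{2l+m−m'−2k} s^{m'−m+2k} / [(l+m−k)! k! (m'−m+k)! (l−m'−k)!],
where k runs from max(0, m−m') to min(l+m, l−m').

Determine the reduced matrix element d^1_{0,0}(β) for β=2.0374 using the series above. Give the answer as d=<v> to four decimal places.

d=-0.4499

d^1_{0,0}(β=2.0374) via the finite sum:
Half-angle: c=0.524473, s=0.851427. N=√(1·1·1·1)=1.000000
Admissible k: 0..1 (factorial args all ≥0)
  k=0: (−1)^0·1.0000/(1)·0.5245^2·0.8514^0 = +0.275072
  k=1: (−1)^1·1.0000/(1)·0.5245^0·0.8514^2 = -0.724928
d^1_{0,0}(2.0374) = +0.275072 -0.724928 = -0.449856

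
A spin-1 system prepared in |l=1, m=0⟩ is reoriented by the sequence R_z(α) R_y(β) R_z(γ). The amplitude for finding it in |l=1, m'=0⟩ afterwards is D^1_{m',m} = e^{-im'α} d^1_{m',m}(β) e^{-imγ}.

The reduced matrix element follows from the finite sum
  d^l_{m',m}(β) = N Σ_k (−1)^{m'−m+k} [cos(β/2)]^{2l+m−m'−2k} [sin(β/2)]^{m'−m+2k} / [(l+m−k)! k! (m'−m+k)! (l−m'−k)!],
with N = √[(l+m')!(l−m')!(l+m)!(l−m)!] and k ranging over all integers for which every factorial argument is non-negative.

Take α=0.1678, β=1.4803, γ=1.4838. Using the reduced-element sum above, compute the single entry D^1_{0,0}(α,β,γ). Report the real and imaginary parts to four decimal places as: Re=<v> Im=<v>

Re=0.0904 Im=0.0000

Split into d^1_{0,0}(β=1.4803) × two z-phases.
With c≡cos(β/2)=0.738367 and s≡sin(β/2)=0.674399, N=[1·1·1·1]^{1/2}=1.000000
The bounds max(0,m−m')=0 and min(l+m,l−m')=1 give 2 terms
  k=0: (−1)^0·1.0000/(1)·0.7384^2·0.6744^0 = +0.545186
  k=1: (−1)^1·1.0000/(1)·0.7384^0·0.6744^2 = -0.454814
d^1_{0,0}(1.4803) = +0.545186 -0.454814 = +0.090373
D = (+1.000000+0.000000i)·(+0.090373)·(+1.000000+0.000000i) = +0.090373+0.000000i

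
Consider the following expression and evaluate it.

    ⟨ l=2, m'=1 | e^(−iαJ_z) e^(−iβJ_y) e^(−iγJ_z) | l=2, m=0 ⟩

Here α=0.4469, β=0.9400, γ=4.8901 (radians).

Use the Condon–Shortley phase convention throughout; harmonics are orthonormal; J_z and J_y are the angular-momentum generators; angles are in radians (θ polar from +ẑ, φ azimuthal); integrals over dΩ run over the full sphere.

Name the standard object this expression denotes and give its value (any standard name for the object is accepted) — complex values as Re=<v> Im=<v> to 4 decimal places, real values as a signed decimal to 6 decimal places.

Wigner D-matrix element, Re=-0.5260 Im=0.2521

This is a Wigner D-matrix element — the rotation-matrix element ⟨l m'| R(α,β,γ) |l m⟩ in the angular-momentum basis.
D^2_{1,0}(0.4469,0.9400,4.8901) = e^{-i·1·0.4469}·d^2_{1,0}(0.9400)·e^{-i·0·4.8901}. Compute d first:
Half-angle: c=0.891568, s=0.452886. N=√(6·1·2·2)=4.898979
k∈{0,1} keeps every argument non-negative
  k=0: (−1)^1·4.8990/(2)·0.8916^3·0.4529^1 = -0.786192
  k=1: (−1)^2·4.8990/(2)·0.8916^1·0.4529^3 = +0.202861
d^2_{1,0}(0.9400) = -0.786192 +0.202861 = -0.583331
Attach z-rotation phases: D = e^{-i(1)(0.4469)}·(-0.583331)·e^{-i(0)(4.8901)} = -0.526043+0.252100i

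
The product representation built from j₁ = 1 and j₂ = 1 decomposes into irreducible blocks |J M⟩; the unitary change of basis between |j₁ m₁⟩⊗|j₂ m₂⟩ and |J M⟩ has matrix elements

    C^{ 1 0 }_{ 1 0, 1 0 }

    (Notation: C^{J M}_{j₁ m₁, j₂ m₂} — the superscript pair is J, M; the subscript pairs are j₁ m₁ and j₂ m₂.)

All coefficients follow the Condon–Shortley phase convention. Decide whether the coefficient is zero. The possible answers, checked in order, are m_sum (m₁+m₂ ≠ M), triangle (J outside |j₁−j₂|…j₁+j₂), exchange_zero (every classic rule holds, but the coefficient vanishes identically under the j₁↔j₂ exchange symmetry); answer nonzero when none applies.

m-sum: m₁+m₂ = 0+0 = 0, M = 0  ✓
triangle: |j₁−j₂| = 0 ≤ J = 1 ≤ j₁+j₂ = 2  ✓
exchange: j₁=j₂ and m₁=m₂, and (−1)^(j₁+j₂−J) = (−1)^1 = −1 forces ⟨j₁m₁;j₂m₂|JM⟩ = −⟨j₂m₂;j₁m₁|JM⟩ = −⟨j₁m₁;j₂m₂|JM⟩ ⇒ the coefficient vanishes identically
Racah sum check: Σ_k collapses to 0 ⇒ CG = 0

exchange_zero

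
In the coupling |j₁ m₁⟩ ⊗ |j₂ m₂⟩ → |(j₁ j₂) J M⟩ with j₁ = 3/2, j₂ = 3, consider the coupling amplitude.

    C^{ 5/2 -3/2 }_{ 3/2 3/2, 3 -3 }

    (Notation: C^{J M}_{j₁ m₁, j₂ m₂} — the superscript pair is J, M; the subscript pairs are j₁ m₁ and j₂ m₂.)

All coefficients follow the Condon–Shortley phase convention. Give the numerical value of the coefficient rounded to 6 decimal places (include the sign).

+√(9/28) ≈ +0.566947

triangle: 2!*1!*4!/8! = 48/40320
(j±m)!: 3!*0!*0!*6!*1!*4! = 103680
prefactor² = (2J+1)*Δ*N² = 5184/7
  k=0: +1/(0!*2!*0!*0!*1!*4!) = 1/48
Σ = 1/48  ⇒  CG² = 5184/7*(1/48)² = 9/28
CG = +√(9/28) = +0.566947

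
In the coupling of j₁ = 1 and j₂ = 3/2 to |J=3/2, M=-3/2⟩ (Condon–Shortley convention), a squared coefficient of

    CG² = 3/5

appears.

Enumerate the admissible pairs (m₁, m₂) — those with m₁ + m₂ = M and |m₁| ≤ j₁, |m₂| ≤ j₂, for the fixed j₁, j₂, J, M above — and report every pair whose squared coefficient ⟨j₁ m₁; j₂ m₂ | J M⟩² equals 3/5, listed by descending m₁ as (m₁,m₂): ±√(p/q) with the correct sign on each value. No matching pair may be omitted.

Admissible pairs with m₁+m₂ = M = -3/2: (-1,-1/2), (0,-3/2)
  (m₁,m₂)=(0,-3/2): CG² = 3/5, CG = +√(3/5)   ← matches the target
  (m₁,m₂)=(-1,-1/2): CG² = 2/5, CG = −√(2/5)
Pairs with CG² = 3/5: (0,-3/2): +√(3/5)

(0,-3/2): +√(3/5)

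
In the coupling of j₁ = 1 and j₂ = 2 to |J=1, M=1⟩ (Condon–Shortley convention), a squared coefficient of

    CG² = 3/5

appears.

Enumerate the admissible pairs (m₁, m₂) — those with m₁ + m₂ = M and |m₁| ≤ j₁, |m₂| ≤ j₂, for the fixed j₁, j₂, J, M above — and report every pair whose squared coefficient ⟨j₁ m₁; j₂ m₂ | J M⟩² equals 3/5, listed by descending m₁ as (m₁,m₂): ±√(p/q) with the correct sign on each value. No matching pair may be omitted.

(-1,2): +√(3/5)

Admissible pairs with m₁+m₂ = M = 1: (-1,2), (0,1), (1,0)
  (m₁,m₂)=(1,0): CG² = 1/10, CG = +√(1/10)
  (m₁,m₂)=(0,1): CG² = 3/10, CG = −√(3/10)
  (m₁,m₂)=(-1,2): CG² = 3/5, CG = +√(3/5)   ← matches the target
Pairs with CG² = 3/5: (-1,2): +√(3/5)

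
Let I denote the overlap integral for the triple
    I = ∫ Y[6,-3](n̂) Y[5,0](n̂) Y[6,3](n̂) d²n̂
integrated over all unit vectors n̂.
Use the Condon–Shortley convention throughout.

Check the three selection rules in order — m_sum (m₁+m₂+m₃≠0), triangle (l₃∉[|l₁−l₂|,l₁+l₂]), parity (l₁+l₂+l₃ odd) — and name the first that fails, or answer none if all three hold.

parity

Σmᵢ = 0  ✓
l₃∈[|l₁−l₂|,l₁+l₂]=[1,11], have l₃=6  ✓
Σlᵢ = 17 ⇒ odd  ✗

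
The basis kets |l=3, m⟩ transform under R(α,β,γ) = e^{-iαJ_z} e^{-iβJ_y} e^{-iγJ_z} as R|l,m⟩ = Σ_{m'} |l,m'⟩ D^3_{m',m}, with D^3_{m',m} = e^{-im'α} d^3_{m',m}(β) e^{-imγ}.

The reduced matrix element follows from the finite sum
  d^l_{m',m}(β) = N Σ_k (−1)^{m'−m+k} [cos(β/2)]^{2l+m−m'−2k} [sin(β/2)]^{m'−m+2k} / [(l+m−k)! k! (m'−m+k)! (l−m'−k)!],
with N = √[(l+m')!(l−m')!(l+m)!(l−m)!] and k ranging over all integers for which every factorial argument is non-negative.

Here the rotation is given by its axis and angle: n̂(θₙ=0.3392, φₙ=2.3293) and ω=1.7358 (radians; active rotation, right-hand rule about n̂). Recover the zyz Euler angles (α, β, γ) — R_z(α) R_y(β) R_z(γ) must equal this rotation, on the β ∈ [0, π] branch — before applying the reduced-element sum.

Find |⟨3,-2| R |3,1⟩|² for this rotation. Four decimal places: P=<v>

Axis–angle → zyz. n̂ = (sinθₙcosφₙ, sinθₙsinφₙ, cosθₙ) = (-0.228866, +0.241519, +0.943021), ω = 1.7358.
R = I cosω + sinω [n̂]ₓ + (1−cosω) n̂n̂ᵀ gives
  R = [-0.103273, -0.994568, -0.013037; +0.865858, -0.096343, +0.490926; -0.489515, +0.039411, +0.871104]
β = atan2(√(R₁₃²+R₂₃²), R₃₃) = 0.513351; α = atan2(R₂₃, R₁₃) mod 2π = 1.597345; γ = atan2(R₃₂, −R₃₁) mod 2π = 0.080338
Split into d^3_{-2,1}(β=0.5134) × two z-phases.
c=cos(0.513351/2)=0.967239, s=sin(0.513351/2)=0.253866; N=√[1·120·24·2]=75.894664
The bounds max(0,m−m')=3 and min(l+m,l−m')=4 give 2 terms
  k=3: (−1)^0·75.8947/(12)·0.9672^3·0.2539^3 = +0.093637
  k=4: (−1)^1·75.8947/(24)·0.9672^1·0.2539^5 = -0.003225
d^3_{-2,1}(0.5134) = +0.093637 -0.003225 = +0.090412
|D^3_{-2,1}|² = |d^3_{-2,1}(β)|² = (+0.090412)² = 0.008174 (the z-rotation phases have unit modulus)

P=0.0082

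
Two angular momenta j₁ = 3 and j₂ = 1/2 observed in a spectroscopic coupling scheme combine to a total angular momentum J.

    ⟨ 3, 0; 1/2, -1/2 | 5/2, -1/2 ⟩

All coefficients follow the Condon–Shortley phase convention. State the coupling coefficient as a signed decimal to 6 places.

+√(3/7) = +0.654654

j₁+j₂−J=1  J+j₁−j₂=5  J−j₁+j₂=0  j₁+j₂+J+1=7
(j₁±m₁, j₂±m₂, J±M) = (3,3,0,1,2,3)
P² = 432/7
sum k=0..0:
  [0] +1/12 = 1/12
S = 1/12
C² = P²·S² = 3/7 ; C = +0.654654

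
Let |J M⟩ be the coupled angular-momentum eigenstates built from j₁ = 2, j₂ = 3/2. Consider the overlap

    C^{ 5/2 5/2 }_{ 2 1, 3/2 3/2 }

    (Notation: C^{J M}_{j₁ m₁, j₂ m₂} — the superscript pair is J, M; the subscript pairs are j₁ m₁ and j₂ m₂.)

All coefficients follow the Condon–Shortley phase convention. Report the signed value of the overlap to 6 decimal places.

-0.654654

triangle: 1!·3!·2!/7! = 12/5040
(j±m)!: 3!·1!·3!·0!·5!·0! = 4320
prefactor² = (2J+1)·Δ·N² = 432/7
  k=1: −1/(1!·0!·0!·2!·3!·0!) = -1/12
Σ = -1/12  ⇒  CG² = 432/7·(-1/12)² = 3/7
CG = −√(3/7) = -0.654654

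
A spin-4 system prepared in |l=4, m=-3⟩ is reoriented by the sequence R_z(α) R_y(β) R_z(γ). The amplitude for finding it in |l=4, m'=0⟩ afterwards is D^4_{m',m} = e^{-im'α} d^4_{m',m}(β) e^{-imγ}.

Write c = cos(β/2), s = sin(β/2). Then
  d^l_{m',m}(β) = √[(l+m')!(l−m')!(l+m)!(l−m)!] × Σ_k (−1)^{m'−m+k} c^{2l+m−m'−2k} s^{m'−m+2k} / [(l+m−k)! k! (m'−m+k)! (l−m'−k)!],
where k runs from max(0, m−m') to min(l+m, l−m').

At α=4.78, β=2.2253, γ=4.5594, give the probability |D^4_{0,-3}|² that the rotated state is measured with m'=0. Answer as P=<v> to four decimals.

Split into d^4_{0,-3}(β=2.2253) × two z-phases.
Half-angle: c=0.442286, s=0.896874. N=√(24·24·1·5040)=1703.830978
Admissible k: 0..1 (factorial args all ≥0)
  k=0: (−1)^3·1703.8310/(144)·0.4423^5·0.8969^3 = -0.144469
  k=1: (−1)^4·1703.8310/(144)·0.4423^3·0.8969^5 = +0.594062
d^4_{0,-3}(2.2253) = -0.144469 +0.594062 = +0.449592
|D^4_{0,-3}|² = |d^4_{0,-3}(β)|² = (+0.449592)² = 0.202133 (the z-rotation phases have unit modulus)

P=0.2021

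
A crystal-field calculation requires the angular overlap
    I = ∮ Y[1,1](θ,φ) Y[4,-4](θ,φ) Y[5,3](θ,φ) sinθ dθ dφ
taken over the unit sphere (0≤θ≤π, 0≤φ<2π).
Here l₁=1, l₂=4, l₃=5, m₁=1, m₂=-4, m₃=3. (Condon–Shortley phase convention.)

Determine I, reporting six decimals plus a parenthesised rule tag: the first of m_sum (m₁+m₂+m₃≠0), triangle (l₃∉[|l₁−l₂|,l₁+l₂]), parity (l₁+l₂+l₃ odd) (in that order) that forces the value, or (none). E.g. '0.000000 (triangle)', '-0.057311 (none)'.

-0.049106 (none)

Rules hold: Σm=0, L=10 even, 3≤5≤5.
N = 3·9·11 = 297
Δ = 0!·2!·8!/11! = 1/495
Racah Σ t=0..0: t=0:+1/576 = 1/576
⇒ 3j(1 4 5; 0 0 0)² = 5/99, sgn -1
Racah Σ t=0..0: t=0:+1/80640 = 1/80640
⇒ 3j(1 4 5; 1 -4 3)² = 1/495, sgn +1
4πI² = N·(3j₀)²·(3jₘ)² = 1/33
I = -1·√(0.030303/4π) = -0.04910640
No selection rule forces the value: the integral is nonzero (none).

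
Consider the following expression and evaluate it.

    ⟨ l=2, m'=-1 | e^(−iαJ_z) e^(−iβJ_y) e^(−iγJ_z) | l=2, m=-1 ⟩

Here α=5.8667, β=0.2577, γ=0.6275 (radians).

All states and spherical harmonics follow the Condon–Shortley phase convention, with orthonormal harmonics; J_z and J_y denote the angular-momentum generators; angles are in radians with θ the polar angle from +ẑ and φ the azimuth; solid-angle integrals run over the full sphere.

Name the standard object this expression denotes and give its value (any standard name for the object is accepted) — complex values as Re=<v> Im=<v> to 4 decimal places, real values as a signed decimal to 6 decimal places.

Wigner D-matrix element, Re=0.8982 Im=0.1924

This is a Wigner D-matrix element — the rotation-matrix element ⟨l m'| R(α,β,γ) |l m⟩ in the angular-momentum basis.
Split into d^2_{-1,-1}(β=0.2577) × two z-phases.
Half-angle: c=0.991710, s=0.128494. N=√(1·6·1·6)=6.000000
The bounds max(0,m−m')=0 and min(l+m,l−m')=1 give 2 terms
  k=0: (−1)^0·6.0000/(6)·0.9917^4·0.1285^0 = +0.967251
  k=1: (−1)^1·6.0000/(2)·0.9917^2·0.1285^2 = -0.048714
d^2_{-1,-1}(0.2577) = +0.967251 -0.048714 = +0.918537
Attach z-rotation phases: D = e^{-i(-1)(5.8667)}·(+0.918537)·e^{-i(-1)(0.6275)} = +0.898163+0.192390i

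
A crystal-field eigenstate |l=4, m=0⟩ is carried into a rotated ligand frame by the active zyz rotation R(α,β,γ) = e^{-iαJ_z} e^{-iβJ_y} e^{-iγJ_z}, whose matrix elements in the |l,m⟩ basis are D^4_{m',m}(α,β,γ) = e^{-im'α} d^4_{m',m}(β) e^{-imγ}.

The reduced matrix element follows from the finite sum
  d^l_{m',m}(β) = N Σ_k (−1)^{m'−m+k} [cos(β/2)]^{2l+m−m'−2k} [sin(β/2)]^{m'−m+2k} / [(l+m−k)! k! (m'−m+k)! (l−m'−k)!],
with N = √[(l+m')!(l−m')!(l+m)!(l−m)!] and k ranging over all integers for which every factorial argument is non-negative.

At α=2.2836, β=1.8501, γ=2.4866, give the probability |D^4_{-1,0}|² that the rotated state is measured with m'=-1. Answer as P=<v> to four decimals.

First d^4_{-1,0}(β=1.8501), then the phase factors e^{-i(-1)α} and e^{-i(0)γ}:
Half-angle: c=0.601795, s=0.798651. N=√(6·120·24·24)=643.987578
The bounds max(0,m−m')=1 and min(l+m,l−m')=4 give 4 terms
  k=1: (−1)^0·643.9876/(144)·0.6018^7·0.7987^1 = +0.102096
  k=2: (−1)^1·643.9876/(24)·0.6018^5·0.7987^3 = -1.078894
  k=3: (−1)^2·643.9876/(24)·0.6018^3·0.7987^5 = +1.900186
  k=4: (−1)^3·643.9876/(144)·0.6018^1·0.7987^7 = -0.557779
d^4_{-1,0}(1.8501) = +0.102096 -1.078894 +1.900186 -0.557779 = +0.365609
|D^4_{-1,0}|² = |d^4_{-1,0}(β)|² = (+0.365609)² = 0.133670 (the z-rotation phases have unit modulus)

P=0.1337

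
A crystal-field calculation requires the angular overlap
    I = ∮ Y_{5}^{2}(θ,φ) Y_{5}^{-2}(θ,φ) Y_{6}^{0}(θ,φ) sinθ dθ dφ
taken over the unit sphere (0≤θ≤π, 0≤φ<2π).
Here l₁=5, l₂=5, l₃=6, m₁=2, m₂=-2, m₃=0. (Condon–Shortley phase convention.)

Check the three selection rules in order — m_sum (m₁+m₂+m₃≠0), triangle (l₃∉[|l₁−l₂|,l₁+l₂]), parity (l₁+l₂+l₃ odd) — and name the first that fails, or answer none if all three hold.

m₁+m₂+m₃ = 2 − 2 + 0 = 0  ✓
triangle: |5−5|=0 ≤ l₃=6 ≤ 5+5=10  ✓
parity: l₁+l₂+l₃ = 16 is even  ✓

none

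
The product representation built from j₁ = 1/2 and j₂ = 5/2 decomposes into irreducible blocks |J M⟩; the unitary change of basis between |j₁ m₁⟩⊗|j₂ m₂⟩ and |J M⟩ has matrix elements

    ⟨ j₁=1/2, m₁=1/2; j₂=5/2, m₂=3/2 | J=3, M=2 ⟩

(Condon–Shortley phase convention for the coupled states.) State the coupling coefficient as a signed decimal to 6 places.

triangle: 0!·1!·5!/7! = 120/5040
(j±m)!: 1!·0!·4!·1!·5!·1! = 2880
prefactor² = (2J+1)·Δ·N² = 480
  k=0: +1/(0!·0!·0!·4!·1!·1!) = 1/24
Σ = 1/24  ⇒  CG² = 480·(1/24)² = 5/6
CG = +√(5/6) = +0.912871

+0.912871  (= +√(5/6))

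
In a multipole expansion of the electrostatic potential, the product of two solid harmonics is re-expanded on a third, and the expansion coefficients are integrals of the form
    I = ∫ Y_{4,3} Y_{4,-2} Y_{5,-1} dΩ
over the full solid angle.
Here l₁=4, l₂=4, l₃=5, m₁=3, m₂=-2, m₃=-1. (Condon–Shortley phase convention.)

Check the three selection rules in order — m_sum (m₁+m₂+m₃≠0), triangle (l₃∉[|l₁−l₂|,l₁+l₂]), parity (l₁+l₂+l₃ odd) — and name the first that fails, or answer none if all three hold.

parity

m₁+m₂+m₃ = 3 − 2 − 1 = 0  ✓
triangle: |4−4|=0 ≤ l₃=5 ≤ 4+4=8  ✓
parity: l₁+l₂+l₃ = 13 is odd  ✗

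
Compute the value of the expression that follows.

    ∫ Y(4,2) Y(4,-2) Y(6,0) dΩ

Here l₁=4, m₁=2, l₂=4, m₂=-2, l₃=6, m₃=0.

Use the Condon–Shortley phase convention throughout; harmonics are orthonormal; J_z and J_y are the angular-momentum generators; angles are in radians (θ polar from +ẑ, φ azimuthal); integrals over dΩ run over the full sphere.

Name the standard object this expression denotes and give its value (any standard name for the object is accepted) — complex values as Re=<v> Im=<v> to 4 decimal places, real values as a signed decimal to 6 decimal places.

This is a Gaunt coefficient — the integral of a triple product of spherical harmonics over the sphere.
Checks pass: Σm=0; 14 even; l₃=6∈[0,8].
(2·4+1)(2·4+1)(2·6+1) = 1053
Δ: 2! 6! 6! / 15! → 1/1261260
sum: t=0:+1/4608 t=1:−1/1296 t=2:+1/4608 = -7/20736
3j²(4 4 6; 0 0 0) = Δ·Π!·Σ² = 20/1287  (sign -1)
sum: t=0:+1/4608 t=1:−1/14400 t=2:+1/1036800 = 77/518400
3j²(4 4 6; 2 -2 0) = Δ·Π!·Σ² = 11/585  (sign +1)
combine: 4πI² = 1053·20/1287·11/585 = 4/13
take √, sign -1: I = -0.15647804

Gaunt coefficient, -0.156478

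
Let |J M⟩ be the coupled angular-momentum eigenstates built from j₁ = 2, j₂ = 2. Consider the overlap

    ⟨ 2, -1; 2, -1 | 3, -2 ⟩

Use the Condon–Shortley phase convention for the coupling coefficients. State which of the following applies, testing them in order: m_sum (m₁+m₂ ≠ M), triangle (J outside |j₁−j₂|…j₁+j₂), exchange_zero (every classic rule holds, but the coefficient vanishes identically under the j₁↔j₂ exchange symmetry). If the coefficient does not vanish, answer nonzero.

exchange_zero

m-sum: m₁+m₂ = -1+(-1) = -2, M = -2  ✓
triangle: |j₁−j₂| = 0 ≤ J = 3 ≤ j₁+j₂ = 4  ✓
exchange: j₁=j₂ and m₁=m₂, and (−1)^(j₁+j₂−J) = (−1)^1 = −1 forces ⟨j₁m₁;j₂m₂|JM⟩ = −⟨j₂m₂;j₁m₁|JM⟩ = −⟨j₁m₁;j₂m₂|JM⟩ ⇒ the coefficient vanishes identically
Racah sum check: Σ_k collapses to 0 ⇒ CG = 0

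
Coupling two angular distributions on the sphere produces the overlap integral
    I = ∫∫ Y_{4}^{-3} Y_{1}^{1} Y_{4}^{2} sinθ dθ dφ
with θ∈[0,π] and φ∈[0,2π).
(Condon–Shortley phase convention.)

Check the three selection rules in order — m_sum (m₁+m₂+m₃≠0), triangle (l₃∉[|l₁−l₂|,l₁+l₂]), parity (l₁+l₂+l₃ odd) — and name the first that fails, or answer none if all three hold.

parity

azimuthal sum: -3 + 1 + 2 = 0  ✓
3 ≤ 4 ≤ 5 (triangle on l)  ✓
L = 4 + 1 + 4 = 9 (odd)  ✗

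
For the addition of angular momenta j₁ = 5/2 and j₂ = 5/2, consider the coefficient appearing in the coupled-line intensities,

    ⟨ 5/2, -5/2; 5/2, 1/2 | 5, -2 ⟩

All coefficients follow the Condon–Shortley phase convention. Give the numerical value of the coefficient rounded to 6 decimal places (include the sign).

√[11·0!5!5!/11! · 0!5!3!2!3!7!] = √(172800)
  +(−1)^0/∏(0,0,5,3,0,2)! = 1/1440  (running 1/1440)
⟨..|..⟩ = √(172800)·(1/1440) = +0.288675

+√(1/12) ≈ +0.288675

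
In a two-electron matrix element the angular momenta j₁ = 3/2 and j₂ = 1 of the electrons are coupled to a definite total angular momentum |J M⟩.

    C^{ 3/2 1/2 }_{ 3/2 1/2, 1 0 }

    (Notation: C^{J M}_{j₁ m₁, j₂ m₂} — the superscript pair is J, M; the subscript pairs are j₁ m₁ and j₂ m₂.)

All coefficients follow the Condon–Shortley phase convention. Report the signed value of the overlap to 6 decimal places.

triangle: 1!·2!·1!/5! = 2/120
(j±m)!: 2!·1!·1!·1!·2!·1! = 4
prefactor² = (2J+1)·Δ·N² = 4/15
  k=0: +1/(0!·1!·1!·1!·1!·0!) = 1
  k=1: −1/(1!·0!·0!·0!·2!·1!) = -1/2
Σ = 1/2  ⇒  CG² = 4/15·(1/2)² = 1/15
CG = +√(1/15) = +0.258199

+0.258199  (= +√(1/15))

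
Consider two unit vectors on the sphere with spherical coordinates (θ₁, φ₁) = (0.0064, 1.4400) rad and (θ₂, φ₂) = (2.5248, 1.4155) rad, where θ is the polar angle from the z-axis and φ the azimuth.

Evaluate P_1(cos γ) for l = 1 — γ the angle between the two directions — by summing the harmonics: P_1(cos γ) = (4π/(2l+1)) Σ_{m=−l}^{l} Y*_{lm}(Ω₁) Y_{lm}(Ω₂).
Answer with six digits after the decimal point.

Addition theorem: P_1(cos γ) = (4π/3) Σ_m Y*_{lm}(Ω₁) Y_{lm}(Ω₂), m = −1…1:
  m=-1: Y*=0.00029 + 0.00219j  Y=0.03091 - 0.19744j  product 0.00044 + 0.00001j
  m=+0: Y*=0.48859 + 0.00000j  Y=-0.39857 + 0.00000j  product -0.19474 + 0.00000j
  m=+1: Y*=-0.00029 + 0.00219j  Y=-0.03091 - 0.19744j  product 0.00044 - 0.00001j
Σ over m = -0.19386 + 0.00000j; ×(4π/3) → -0.81202 + 0.00000j. Real part: -0.812020

-0.812020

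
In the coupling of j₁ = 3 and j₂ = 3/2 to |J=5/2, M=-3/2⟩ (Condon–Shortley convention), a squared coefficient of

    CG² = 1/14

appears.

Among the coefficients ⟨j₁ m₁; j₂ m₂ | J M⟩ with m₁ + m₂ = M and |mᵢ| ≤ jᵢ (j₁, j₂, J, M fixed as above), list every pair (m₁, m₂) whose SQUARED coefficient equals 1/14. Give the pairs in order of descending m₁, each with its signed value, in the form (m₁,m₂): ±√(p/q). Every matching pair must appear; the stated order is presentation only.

(-2,1/2): +√(1/14)

Admissible pairs with m₁+m₂ = M = -3/2: (-3,3/2), (-2,1/2), (-1,-1/2), (0,-3/2)
  (m₁,m₂)=(0,-3/2): CG² = 9/35, CG = +√(9/35)
  (m₁,m₂)=(-1,-1/2): CG² = 7/20, CG = −√(7/20)
  (m₁,m₂)=(-2,1/2): CG² = 1/14, CG = +√(1/14)   ← matches the target
  (m₁,m₂)=(-3,3/2): CG² = 9/28, CG = +√(9/28)
Pairs with CG² = 1/14: (-2,1/2): +√(1/14)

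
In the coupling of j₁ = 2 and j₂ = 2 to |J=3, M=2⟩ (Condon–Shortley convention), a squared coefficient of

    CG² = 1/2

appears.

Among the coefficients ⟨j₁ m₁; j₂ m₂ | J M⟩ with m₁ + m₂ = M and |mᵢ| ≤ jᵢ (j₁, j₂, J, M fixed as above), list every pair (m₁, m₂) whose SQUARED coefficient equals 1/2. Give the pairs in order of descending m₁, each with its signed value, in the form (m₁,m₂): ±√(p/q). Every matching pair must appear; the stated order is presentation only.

Admissible pairs with m₁+m₂ = M = 2: (0,2), (1,1), (2,0)
  (m₁,m₂)=(2,0): CG² = 1/2, CG = +√(1/2)   ← matches the target
  (m₁,m₂)=(1,1): CG² = 0/1, CG = 0
  (m₁,m₂)=(0,2): CG² = 1/2, CG = −√(1/2)   ← matches the target
Pairs with CG² = 1/2: (2,0): +√(1/2); (0,2): −√(1/2)

(2,0): +√(1/2); (0,2): −√(1/2)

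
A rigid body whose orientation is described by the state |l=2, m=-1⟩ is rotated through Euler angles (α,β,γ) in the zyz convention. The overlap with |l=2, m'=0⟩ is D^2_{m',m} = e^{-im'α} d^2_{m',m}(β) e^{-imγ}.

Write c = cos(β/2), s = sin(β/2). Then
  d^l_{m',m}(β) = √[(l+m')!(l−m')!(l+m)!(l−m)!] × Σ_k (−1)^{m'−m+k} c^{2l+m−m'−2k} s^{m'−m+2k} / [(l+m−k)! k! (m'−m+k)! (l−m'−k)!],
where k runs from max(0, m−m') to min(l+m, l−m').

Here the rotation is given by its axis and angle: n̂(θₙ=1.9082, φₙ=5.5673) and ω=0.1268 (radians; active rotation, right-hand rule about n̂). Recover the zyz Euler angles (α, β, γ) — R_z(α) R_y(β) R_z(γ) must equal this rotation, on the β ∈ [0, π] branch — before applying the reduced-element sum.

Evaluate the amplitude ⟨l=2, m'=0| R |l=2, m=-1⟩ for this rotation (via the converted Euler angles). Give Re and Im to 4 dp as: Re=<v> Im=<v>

Axis–angle → zyz. n̂ = (sinθₙcosφₙ, sinθₙsinφₙ, cosθₙ) = (+0.711971, -0.619283, -0.331038), ω = 0.1268.
R = I cosω + sinω [n̂]ₓ + (1−cosω) n̂n̂ᵀ gives
  R = [+0.996041, +0.038323, -0.080207; -0.045403, +0.995051, -0.088390; +0.076423, +0.091682, +0.992851]
β = atan2(√(R₁₃²+R₂₃²), R₃₃) = 0.119642; α = atan2(R₂₃, R₁₃) mod 2π = 3.975491; γ = atan2(R₃₂, −R₃₁) mod 2π = 2.265669
D^2_{0,-1}(3.9755,0.1196,2.2657) = e^{-i·0·3.9755}·d^2_{0,-1}(0.1196)·e^{-i·-1·2.2657}. Compute d first:
c=cos(0.119642/2)=0.998211, s=sin(0.119642/2)=0.059785; N=√[2·2·1·6]=4.898979
The bounds max(0,m−m')=0 and min(l+m,l−m')=1 give 2 terms
  k=0: (−1)^1·4.8990/(2)·0.9982^3·0.0598^1 = -0.145659
  k=1: (−1)^2·4.8990/(2)·0.9982^1·0.0598^3 = +0.000522
d^2_{0,-1}(0.1196) = -0.145659 +0.000522 = -0.145136
D = (+1.000000+0.000000i)·(-0.145136)·(-0.640287+0.768135i) = +0.092929-0.111484i

Re=0.0929 Im=-0.1115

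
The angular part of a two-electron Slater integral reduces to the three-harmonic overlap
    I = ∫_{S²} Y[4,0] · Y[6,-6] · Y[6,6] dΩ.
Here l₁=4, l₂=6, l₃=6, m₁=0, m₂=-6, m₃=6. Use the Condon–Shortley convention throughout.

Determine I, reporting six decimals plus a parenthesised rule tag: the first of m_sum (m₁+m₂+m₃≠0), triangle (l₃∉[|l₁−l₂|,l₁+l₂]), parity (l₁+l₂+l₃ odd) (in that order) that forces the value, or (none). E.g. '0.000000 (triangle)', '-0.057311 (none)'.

0.149344 (none)

Checks pass: Σm=0; 16 even; l₃=6∈[2,10].
(2·4+1)(2·6+1)(2·6+1) = 1521
Δ: 4! 4! 8! / 17! → 1/15315300
sum: t=0:+1/829440 t=1:−1/25920 t=2:+1/9216 t=3:−1/25920 t=4:+1/829440 = 7/207360
3j²(4 6 6; 0 0 0) = Δ·Π!·Σ² = 28/2431  (sign +1)
sum: t=0:+1/23224320 = 1/23224320
3j²(4 6 6; 0 -6 6) = Δ·Π!·Σ² = 99/6188  (sign +1)
combine: 4πI² = 1521·28/2431·99/6188 = 81/289
take √, sign +1: I = 0.14934430
No selection rule forces the value: the integral is nonzero (none).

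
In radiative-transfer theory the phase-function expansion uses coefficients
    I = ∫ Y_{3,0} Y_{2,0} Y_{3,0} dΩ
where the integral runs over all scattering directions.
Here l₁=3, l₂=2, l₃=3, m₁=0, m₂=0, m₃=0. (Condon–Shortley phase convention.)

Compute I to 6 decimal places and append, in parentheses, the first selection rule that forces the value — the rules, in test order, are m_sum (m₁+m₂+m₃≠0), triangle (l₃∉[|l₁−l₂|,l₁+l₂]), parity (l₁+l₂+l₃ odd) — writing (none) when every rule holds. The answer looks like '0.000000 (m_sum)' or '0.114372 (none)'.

Rules hold: Σm=0, L=8 even, 1≤3≤5.
N = 7·5·7 = 245
Δ = 2!·4!·2!/9! = 1/3780
Racah Σ t=0..2: t=0:+1/24 t=1:−1/4 t=2:+1/24 = -1/6
⇒ 3j(3 2 3; 0 0 0)² = 4/105, sgn +1
(m-triple is (0,0,0) — same symbol as above.)
4πI² = N·(3j₀)²·(3jₘ)² = 16/45
I = +1·√(0.355556/4π) = 0.16820883
No selection rule forces the value: the integral is nonzero (none).

0.168209 (none)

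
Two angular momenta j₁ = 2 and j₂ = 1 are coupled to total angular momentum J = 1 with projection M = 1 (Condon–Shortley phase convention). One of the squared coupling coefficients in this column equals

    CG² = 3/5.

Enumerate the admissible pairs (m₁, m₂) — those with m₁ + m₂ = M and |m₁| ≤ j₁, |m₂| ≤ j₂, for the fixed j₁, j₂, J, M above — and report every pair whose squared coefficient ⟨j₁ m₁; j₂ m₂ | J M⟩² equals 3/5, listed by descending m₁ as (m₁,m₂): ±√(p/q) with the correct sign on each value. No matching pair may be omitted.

Admissible pairs with m₁+m₂ = M = 1: (0,1), (1,0), (2,-1)
  (m₁,m₂)=(2,-1): CG² = 3/5, CG = +√(3/5)   ← matches the target
  (m₁,m₂)=(1,0): CG² = 3/10, CG = −√(3/10)
  (m₁,m₂)=(0,1): CG² = 1/10, CG = +√(1/10)
Pairs with CG² = 3/5: (2,-1): +√(3/5)

(2,-1): +√(3/5)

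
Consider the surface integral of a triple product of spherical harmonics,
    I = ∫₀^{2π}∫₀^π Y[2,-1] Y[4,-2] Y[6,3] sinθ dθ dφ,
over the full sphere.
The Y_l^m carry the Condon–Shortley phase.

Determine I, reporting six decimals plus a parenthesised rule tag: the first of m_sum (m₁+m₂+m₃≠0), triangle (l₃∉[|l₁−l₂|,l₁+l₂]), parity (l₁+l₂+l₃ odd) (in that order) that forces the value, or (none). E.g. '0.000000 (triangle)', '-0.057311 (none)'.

-0.252474 (none)

Checks pass: Σm=0; 12 even; l₃=6∈[2,6].
(2·2+1)(2·4+1)(2·6+1) = 585
Δ: 0! 4! 8! / 13! → 1/6435
sum: t=0:+1/2304 = 1/2304
3j²(2 4 6; 0 0 0) = Δ·Π!·Σ² = 5/143  (sign +1)
sum: t=0:+1/8640 = 1/8640
3j²(2 4 6; -1 -2 3) = Δ·Π!·Σ² = 28/715  (sign -1)
combine: 4πI² = 585·5/143·28/715 = 1260/1573
take √, sign -1: I = -0.25247360
No selection rule forces the value: the integral is nonzero (none).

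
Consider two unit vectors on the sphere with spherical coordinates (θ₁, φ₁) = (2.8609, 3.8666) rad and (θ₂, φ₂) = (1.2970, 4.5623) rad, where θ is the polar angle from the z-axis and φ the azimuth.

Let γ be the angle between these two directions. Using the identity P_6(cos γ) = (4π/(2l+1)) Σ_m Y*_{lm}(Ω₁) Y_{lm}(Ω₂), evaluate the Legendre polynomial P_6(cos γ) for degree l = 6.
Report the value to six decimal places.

-0.292769

Summing Y*_{l m}(θ₁,φ₁)·Y_{l m}(θ₂,φ₂) over m ∈ [−6, 6]; prefactor 4π/(2·6+1) = 0.966644:
  m=-6: Y*=-0.000077-0.000204i  Y=-0.238964-0.301463i  product -0.000043+0.000072i
  m=-5: Y*=-0.002323-0.001219i  Y=-0.255231+0.273727i  product +0.000927-0.000325i
  m=-4: Y*=-0.018679+0.004602i  Y=-0.049520-0.033904i  product +0.001081+0.000405i
  m=-3: Y*=-0.054094+0.078356i  Y=-0.150196+0.310717i  product -0.016222-0.028577i
  m=-2: Y*=+0.037676+0.310418i  Y=+0.040256+0.012460i  product -0.002351+0.012966i
  m=-1: Y*=+0.445829+0.394990i  Y=-0.047836+0.316322i  product -0.146271+0.122131i
  m=+0: Y*=+0.332419-0.000000i  Y=+0.068853+0.000000i  product +0.022888+0.000000i
  m=+1: Y*=-0.445829+0.394990i  Y=+0.047836+0.316322i  product -0.146271-0.122131i
  m=+2: Y*=+0.037676-0.310418i  Y=+0.040256-0.012460i  product -0.002351-0.012966i
  m=+3: Y*=+0.054094+0.078356i  Y=+0.150196+0.310717i  product -0.016222+0.028577i
  m=+4: Y*=-0.018679-0.004602i  Y=-0.049520+0.033904i  product +0.001081-0.000405i
  m=+5: Y*=+0.002323-0.001219i  Y=+0.255231+0.273727i  product +0.000927+0.000325i
  m=+6: Y*=-0.000077+0.000204i  Y=-0.238964+0.301463i  product -0.000043-0.000072i
Total Σ_m = -0.302871+0.000000i. Multiply by 0.966644: -0.292769+0.000000i. P_6(cos γ) = -0.292769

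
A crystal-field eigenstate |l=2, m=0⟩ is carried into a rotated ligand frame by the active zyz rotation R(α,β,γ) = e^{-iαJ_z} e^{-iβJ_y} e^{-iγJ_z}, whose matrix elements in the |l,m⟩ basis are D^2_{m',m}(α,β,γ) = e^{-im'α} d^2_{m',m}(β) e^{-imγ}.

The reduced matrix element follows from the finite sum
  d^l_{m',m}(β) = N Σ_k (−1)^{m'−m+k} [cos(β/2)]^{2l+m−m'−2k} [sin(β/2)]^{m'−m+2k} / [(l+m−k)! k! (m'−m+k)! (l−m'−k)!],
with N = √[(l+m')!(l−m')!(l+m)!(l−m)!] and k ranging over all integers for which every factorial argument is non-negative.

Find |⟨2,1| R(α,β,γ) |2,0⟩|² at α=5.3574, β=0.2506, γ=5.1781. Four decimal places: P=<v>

D^2_{1,0}(5.3574,0.2506,5.1781) = e^{-i·1·5.3574}·d^2_{1,0}(0.2506)·e^{-i·0·5.1781}. Compute d first:
With c≡cos(β/2)=0.992160 and s≡sin(β/2)=0.124972, N=[6·1·2·2]^{1/2}=4.898979
k∈{0,1} keeps every argument non-negative
  k=0: (−1)^1·4.8990/(2)·0.9922^3·0.1250^1 = -0.298975
  k=1: (−1)^2·4.8990/(2)·0.9922^1·0.1250^3 = +0.004744
d^2_{1,0}(0.2506) = -0.298975 +0.004744 = -0.294232
|D^2_{1,0}|² = |d^2_{1,0}(β)|² = (-0.294232)² = 0.086572 (the z-rotation phases have unit modulus)

P=0.0866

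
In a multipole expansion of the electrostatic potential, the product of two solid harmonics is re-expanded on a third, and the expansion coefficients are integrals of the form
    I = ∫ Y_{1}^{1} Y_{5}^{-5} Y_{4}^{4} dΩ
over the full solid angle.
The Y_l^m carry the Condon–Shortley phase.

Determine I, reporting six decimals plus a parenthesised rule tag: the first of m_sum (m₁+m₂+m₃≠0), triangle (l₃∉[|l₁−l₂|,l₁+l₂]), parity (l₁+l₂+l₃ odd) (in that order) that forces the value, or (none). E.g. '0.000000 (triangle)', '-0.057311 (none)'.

Checks pass: Σm=0; 10 even; l₃=4∈[4,6].
(2·1+1)(2·5+1)(2·4+1) = 297
Δ: 2! 0! 8! / 11! → 1/495
sum: t=1:−1/576 = -1/576
3j²(1 5 4; 0 0 0) = Δ·Π!·Σ² = 5/99  (sign -1)
sum: t=0:+1/80640 = 1/80640
3j²(1 5 4; 1 -5 4) = Δ·Π!·Σ² = 1/11  (sign +1)
combine: 4πI² = 297·5/99·1/11 = 15/11
take √, sign -1: I = -0.32941575
No selection rule forces the value: the integral is nonzero (none).

-0.329416 (none)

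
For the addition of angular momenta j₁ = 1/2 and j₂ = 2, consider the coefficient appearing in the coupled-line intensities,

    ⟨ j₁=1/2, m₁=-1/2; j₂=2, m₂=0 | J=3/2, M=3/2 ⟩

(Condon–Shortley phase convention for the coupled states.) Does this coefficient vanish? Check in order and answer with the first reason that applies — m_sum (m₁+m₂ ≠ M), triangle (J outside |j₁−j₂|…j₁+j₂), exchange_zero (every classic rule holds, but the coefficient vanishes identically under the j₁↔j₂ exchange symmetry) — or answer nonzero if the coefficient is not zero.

m_sum

m-sum: m₁+m₂ = -1/2+0 = -1/2, M = 3/2  ✗ ⇒ coefficient is 0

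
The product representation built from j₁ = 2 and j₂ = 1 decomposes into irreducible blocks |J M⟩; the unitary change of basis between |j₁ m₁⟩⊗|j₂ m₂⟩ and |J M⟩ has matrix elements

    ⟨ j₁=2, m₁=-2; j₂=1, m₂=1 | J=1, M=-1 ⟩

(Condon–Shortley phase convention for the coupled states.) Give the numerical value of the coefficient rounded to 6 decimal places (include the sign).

+0.774597  (= +√(3/5))

triangle: 2!·2!·0!/5! = 4/120
(j±m)!: 0!·4!·2!·0!·0!·2! = 96
prefactor² = (2J+1)·Δ·N² = 48/5
  k=2: +1/(2!·0!·2!·0!·0!·0!) = 1/4
Σ = 1/4  ⇒  CG² = 48/5·(1/4)² = 3/5
CG = +√(3/5) = +0.774597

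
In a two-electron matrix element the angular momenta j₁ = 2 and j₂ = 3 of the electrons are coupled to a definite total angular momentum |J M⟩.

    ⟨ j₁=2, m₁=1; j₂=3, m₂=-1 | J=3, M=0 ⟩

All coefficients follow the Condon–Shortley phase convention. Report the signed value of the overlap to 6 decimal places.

+√(1/30) = +0.182574

j₁+j₂−J=2  J+j₁−j₂=2  J−j₁+j₂=4  j₁+j₂+J+1=9
(j₁±m₁, j₂±m₂, J±M) = (3,1,2,4,3,3)
P² = 96/5
sum k=0..1:
  [0] +1/8 = 1/8
  [1] −1/12 = -1/12
S = 1/24
C² = P²·S² = 1/30 ; C = +0.182574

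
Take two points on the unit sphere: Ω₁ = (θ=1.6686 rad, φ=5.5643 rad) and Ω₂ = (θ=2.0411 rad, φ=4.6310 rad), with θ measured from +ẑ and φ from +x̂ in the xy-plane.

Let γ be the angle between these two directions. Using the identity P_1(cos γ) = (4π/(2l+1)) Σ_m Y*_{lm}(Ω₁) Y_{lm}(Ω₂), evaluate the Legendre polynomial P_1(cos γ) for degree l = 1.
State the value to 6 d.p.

Addition theorem: P_1(cos γ) = (4π/3) Σ_m Y*_{lm}(Ω₁) Y_{lm}(Ω₂), m = −1…1:
  [-1]  conj(Y_{1,-1})(Ω₁) = (0.258756, -0.226437) ; Y_{1,-1}(Ω₂) = (-0.025039, 0.306965) ; Δ = (0.063029, 0.085099)
  [+0]  conj(Y_{1,0})(Ω₁) = (-0.047711, -0.000000) ; Y_{1,0}(Ω₂) = (-0.221414, 0.000000) ; Δ = (0.010564, 0.000000)
  [+1]  conj(Y_{1,1})(Ω₁) = (-0.258756, -0.226437) ; Y_{1,1}(Ω₂) = (0.025039, 0.306965) ; Δ = (0.063029, -0.085099)
Total Σ_m = (0.136622, 0.000000). Multiply by 4.188790: (0.572281, 0.000000). P_1(cos γ) = 0.572281

0.572281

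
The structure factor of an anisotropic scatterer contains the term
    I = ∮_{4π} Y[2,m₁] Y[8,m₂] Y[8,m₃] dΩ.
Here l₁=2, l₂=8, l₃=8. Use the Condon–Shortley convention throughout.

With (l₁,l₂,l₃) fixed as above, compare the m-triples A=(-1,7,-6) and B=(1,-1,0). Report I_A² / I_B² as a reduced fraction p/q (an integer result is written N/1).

Same 2,8,8: normalisation and zero-m 3j drop out of the ratio.
A: Δ: 2! 2! 14! / 19! → 1/348840; sum: t=1:−1/174356582400 t=2:+1/12454041600 = 1/13412044800; 3j²(2 8 8; -1 7 -6) = Δ·Π!·Σ² = 169/7752  (sign +1)
B: Δ: 2! 2! 14! / 19! → 1/348840; sum: t=0:+1/50803200 t=1:−1/58060800 = 1/406425600; 3j²(2 8 8; 1 -1 0) = Δ·Π!·Σ² = 1/3230  (sign +1)
I_A²/I_B² = (169/7752)/(1/3230) = 845/12

845/12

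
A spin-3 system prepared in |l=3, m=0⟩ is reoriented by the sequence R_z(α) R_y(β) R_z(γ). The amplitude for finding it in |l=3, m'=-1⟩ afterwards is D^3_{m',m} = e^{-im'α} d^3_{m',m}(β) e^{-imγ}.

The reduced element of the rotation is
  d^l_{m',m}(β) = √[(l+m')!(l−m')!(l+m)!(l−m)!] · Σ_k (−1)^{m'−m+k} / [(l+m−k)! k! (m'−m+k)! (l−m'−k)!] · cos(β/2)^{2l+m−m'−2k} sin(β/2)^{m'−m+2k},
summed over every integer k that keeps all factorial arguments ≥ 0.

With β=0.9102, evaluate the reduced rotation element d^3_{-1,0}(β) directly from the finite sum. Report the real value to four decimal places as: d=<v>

d=0.3017

d^3_{-1,0}(β=0.9102) via the finite sum:
With c≡cos(β/2)=0.898217 and s≡sin(β/2)=0.439552, N=[2·24·6·6]^{1/2}=41.569219
k: max(0,(0)−(-1))=1 … min(3+(0),3−(-1))=3
  k=1: (−1)^0·41.5692/(12)·0.8982^5·0.4396^1 = +0.890241
  k=2: (−1)^1·41.5692/(4)·0.8982^3·0.4396^3 = -0.639568
  k=3: (−1)^2·41.5692/(12)·0.8982^1·0.4396^5 = +0.051053
d^3_{-1,0}(0.9102) = +0.890241 -0.639568 +0.051053 = +0.301726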